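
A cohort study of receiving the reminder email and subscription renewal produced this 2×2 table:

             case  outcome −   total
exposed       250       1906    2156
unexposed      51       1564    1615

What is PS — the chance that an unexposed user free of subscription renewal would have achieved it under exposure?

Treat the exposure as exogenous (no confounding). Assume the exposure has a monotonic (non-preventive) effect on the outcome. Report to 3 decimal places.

PS ≈ 0.087

p₁ = P(outcome | exposed) = 250/2156 = 0.11596
p₀ = P(outcome | unexposed) = 51/1615 = 0.031579
Under exogeneity and monotonicity, PS = (p₁ − p₀) / (1 − p₀).
PS = (0.11596 − 0.031579) / (1 − 0.031579) = 0.084377 / 0.96842 ≈ 0.0871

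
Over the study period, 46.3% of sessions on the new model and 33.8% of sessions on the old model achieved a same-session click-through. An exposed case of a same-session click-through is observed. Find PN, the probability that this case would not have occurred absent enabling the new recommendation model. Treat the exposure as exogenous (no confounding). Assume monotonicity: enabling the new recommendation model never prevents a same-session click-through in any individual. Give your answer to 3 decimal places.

p₁ = 0.463, p₀ = 0.338.
Under exogeneity and monotonicity, PN = (p₁ − p₀) / p₁.
PN = (0.463 − 0.338) / 0.463 = 0.125 / 0.463 ≈ 0.2700

PN ≈ 0.270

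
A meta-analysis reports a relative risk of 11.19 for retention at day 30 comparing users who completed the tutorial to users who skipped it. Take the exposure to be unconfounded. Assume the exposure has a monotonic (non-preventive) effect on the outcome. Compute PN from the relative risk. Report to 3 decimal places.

Under exogeneity and monotonicity, PN = (RR − 1) / RR = 1 − 1/RR.
PN = (11.19 − 1) / 11.19 = 10.19 / 11.19 ≈ 0.9106

PN ≈ 0.911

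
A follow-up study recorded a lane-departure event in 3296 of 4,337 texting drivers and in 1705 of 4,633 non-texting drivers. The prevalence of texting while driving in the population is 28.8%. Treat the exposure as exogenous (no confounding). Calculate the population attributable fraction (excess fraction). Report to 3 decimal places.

p₁ = P(outcome | exposed) = 3296/4337 = 0.75997
p₀ = P(outcome | unexposed) = 1705/4633 = 0.36801
Overall risk P(Y=1) = π·p₁ + (1−π)·p₀ = 0.288×0.75997 + 0.712×0.36801 = 0.4809.
Under exogeneity, PAF = [P(Y=1) − p₀] / P(Y=1).
PAF = (0.4809 − 0.36801) / 0.4809 ≈ 0.2347

PAF ≈ 0.235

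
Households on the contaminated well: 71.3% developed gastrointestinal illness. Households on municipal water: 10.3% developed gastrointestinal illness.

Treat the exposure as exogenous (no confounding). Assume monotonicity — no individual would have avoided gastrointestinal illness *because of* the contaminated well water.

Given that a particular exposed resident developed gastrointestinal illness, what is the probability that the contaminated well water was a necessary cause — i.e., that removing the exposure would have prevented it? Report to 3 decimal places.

PN ≈ 0.856

p₁ = 0.713, p₀ = 0.103.
Under exogeneity and monotonicity, PN = (p₁ − p₀) / p₁.
PN = (0.713 − 0.103) / 0.713 = 0.61 / 0.713 ≈ 0.8555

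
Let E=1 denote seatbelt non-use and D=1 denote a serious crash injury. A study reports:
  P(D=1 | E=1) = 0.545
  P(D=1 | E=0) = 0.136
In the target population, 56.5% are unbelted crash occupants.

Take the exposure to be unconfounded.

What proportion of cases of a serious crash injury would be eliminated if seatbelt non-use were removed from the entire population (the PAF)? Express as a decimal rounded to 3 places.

PAF ≈ 0.630

Let p₁ = 0.545, p₀ = 0.136.
Overall risk P(Y=1) = π·p₁ + (1−π)·p₀ = 0.565×0.545 + 0.435×0.136 = 0.36708.
Under exogeneity, PAF = [P(Y=1) − p₀] / P(Y=1).
PAF = (0.36708 − 0.136) / 0.36708 ≈ 0.6295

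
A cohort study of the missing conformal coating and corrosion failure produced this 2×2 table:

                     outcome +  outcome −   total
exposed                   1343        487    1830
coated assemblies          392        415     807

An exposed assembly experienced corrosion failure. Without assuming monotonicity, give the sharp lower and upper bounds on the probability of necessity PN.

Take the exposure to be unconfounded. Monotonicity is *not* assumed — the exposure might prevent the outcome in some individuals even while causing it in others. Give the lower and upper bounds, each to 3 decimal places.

p₁ = P(outcome | exposed) = 1343/1830 = 0.73388
p₀ = P(outcome | unexposed) = 392/807 = 0.48575
Under exogeneity alone the bounds on PN are max{0,(p₁−p₀)/p₁} ≤ PN ≤ min{1,(1−p₀)/p₁}.
  lower = (p₁ − p₀)/p₁ = 0.24813 / 0.73388 ≈ 0.3381
  upper = min{1, (1 − p₀)/p₁} = 0.51425 / 0.73388 ≈ 0.7007

0.338 ≤ PN ≤ 0.701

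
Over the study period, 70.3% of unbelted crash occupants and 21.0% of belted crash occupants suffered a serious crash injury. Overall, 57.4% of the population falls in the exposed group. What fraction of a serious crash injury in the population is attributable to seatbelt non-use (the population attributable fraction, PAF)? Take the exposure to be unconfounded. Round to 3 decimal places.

p₁ = 0.703, p₀ = 0.21.
Overall risk P(Y=1) = π·p₁ + (1−π)·p₀ = 0.574×0.703 + 0.426×0.21 = 0.49298.
Under exogeneity, PAF = [P(Y=1) − p₀] / P(Y=1).
PAF = (0.49298 − 0.21) / 0.49298 ≈ 0.5740

PAF ≈ 0.574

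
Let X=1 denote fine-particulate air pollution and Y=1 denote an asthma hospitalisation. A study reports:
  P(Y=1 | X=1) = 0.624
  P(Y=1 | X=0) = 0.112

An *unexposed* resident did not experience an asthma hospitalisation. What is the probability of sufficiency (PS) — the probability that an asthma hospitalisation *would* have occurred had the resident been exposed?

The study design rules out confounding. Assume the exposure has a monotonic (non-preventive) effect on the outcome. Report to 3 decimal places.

PS ≈ 0.577

Let p₁ = 0.624, p₀ = 0.112.
Under exogeneity and monotonicity, PS = (p₁ − p₀) / (1 − p₀).
PS = (0.624 − 0.112) / (1 − 0.112) = 0.512 / 0.888 ≈ 0.5766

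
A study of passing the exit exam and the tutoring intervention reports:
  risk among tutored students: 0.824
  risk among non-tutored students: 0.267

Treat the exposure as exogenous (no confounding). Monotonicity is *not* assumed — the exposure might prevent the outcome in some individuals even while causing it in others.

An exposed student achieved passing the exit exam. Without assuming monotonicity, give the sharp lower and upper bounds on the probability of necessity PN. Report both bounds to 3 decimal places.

Let p₁ = 0.824, p₀ = 0.267.
Under exogeneity alone the bounds on PN are max{0,(p₁−p₀)/p₁} ≤ PN ≤ min{1,(1−p₀)/p₁}.
  lower = (p₁ − p₀)/p₁ = 0.557 / 0.824 ≈ 0.6760
  upper = min{1, (1 − p₀)/p₁} = 0.733 / 0.824 ≈ 0.8896

0.676 ≤ PN ≤ 0.890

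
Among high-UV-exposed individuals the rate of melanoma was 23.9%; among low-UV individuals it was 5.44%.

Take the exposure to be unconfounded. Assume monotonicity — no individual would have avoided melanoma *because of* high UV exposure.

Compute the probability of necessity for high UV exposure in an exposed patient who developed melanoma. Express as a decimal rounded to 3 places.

p₁ = 0.239, p₀ = 0.0544.
Under exogeneity and monotonicity, PN = (p₁ − p₀) / p₁.
PN = (0.239 − 0.0544) / 0.239 = 0.1846 / 0.239 ≈ 0.7724

PN ≈ 0.772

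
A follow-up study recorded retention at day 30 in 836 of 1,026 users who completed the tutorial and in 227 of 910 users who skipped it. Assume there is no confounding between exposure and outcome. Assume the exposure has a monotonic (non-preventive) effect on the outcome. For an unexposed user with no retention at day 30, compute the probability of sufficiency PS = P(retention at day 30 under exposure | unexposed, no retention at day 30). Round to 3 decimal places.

PS ≈ 0.753

p₁ = P(outcome | exposed) = 836/1026 = 0.81481
p₀ = P(outcome | unexposed) = 227/910 = 0.24945
Under exogeneity and monotonicity, PS = (p₁ − p₀) / (1 − p₀).
PS = (0.81481 − 0.24945) / (1 − 0.24945) = 0.56536 / 0.75055 ≈ 0.7533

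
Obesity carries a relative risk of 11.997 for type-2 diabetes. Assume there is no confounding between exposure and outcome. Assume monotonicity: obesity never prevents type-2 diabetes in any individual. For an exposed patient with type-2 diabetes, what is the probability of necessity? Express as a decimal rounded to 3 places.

PN ≈ 0.917

Under exogeneity and monotonicity, PN = (RR − 1) / RR = 1 − 1/RR.
PN = (11.997 − 1) / 11.997 = 11 / 11.997 ≈ 0.9166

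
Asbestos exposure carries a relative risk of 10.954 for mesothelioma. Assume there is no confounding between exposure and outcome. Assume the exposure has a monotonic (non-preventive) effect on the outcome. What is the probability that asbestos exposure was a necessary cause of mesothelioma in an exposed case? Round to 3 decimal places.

PN ≈ 0.909

Under exogeneity and monotonicity, PN = (RR − 1) / RR = 1 − 1/RR.
PN = (10.954 − 1) / 10.954 = 9.954 / 10.954 ≈ 0.9087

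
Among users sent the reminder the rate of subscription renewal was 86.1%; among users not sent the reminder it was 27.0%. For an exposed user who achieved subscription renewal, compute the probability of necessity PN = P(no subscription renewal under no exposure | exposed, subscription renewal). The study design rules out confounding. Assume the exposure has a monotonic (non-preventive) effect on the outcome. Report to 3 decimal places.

p₁ = 0.861, p₀ = 0.27.
Under exogeneity and monotonicity, PN = (p₁ − p₀) / p₁.
PN = (0.861 − 0.27) / 0.861 = 0.591 / 0.861 ≈ 0.6864

PN ≈ 0.686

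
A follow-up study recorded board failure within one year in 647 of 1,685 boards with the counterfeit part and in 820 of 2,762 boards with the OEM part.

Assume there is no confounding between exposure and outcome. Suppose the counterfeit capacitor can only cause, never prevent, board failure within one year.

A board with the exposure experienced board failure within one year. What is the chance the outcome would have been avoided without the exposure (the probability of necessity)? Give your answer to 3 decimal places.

p₁ = P(outcome | exposed) = 647/1685 = 0.38398
p₀ = P(outcome | unexposed) = 820/2762 = 0.29689
Under exogeneity and monotonicity, PN = (p₁ − p₀) / p₁.
PN = (0.38398 − 0.29689) / 0.38398 = 0.08709 / 0.38398 ≈ 0.2268

PN ≈ 0.227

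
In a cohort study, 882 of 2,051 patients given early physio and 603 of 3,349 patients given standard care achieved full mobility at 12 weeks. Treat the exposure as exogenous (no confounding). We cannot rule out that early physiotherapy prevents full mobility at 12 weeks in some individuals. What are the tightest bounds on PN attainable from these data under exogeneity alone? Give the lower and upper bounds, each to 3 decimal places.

0.581 ≤ PN ≤ 1.000

p₁ = P(outcome | exposed) = 882/2051 = 0.43003
p₀ = P(outcome | unexposed) = 603/3349 = 0.18005
Under exogeneity alone the bounds on PN are max{0,(p₁−p₀)/p₁} ≤ PN ≤ min{1,(1−p₀)/p₁}.
  lower = (p₁ − p₀)/p₁ = 0.24998 / 0.43003 ≈ 0.5813
  upper = min{1, (1 − p₀)/p₁} = 0.81995 / 0.43003 ≈ 1.9067 → capped at 1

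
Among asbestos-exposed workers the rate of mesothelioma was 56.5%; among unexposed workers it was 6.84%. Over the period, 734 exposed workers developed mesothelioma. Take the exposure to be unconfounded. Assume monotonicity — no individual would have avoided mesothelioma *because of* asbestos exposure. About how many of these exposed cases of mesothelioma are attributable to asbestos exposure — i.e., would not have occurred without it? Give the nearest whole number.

p₁ = 0.565, p₀ = 0.0684.
PN = (p₁ − p₀)/p₁ = (0.565 − 0.0684) / 0.565 ≈ 0.87894.
Attributable cases ≈ PN × (exposed cases) = 0.87894 × 734 ≈ 645.14.

about 645 cases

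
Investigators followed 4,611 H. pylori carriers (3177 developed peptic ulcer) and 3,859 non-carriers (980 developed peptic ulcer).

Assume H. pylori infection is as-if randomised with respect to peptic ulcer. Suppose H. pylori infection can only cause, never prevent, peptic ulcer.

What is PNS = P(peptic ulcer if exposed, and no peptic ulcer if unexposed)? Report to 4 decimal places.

p₁ = P(outcome | exposed) = 3177/4611 = 0.689
p₀ = P(outcome | unexposed) = 980/3859 = 0.25395
Under exogeneity and monotonicity, PNS = p₁ − p₀.
PNS = 0.689 − 0.25395 = 0.43505

PNS ≈ 0.4351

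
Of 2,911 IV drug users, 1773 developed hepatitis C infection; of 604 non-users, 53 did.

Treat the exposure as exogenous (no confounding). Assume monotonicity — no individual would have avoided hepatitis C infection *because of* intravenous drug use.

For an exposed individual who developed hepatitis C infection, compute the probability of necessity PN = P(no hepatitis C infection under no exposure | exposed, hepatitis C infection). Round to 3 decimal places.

p₁ = P(outcome | exposed) = 1773/2911 = 0.60907
p₀ = P(outcome | unexposed) = 53/604 = 0.087748
Under exogeneity and monotonicity, PN = (p₁ − p₀) / p₁.
PN = (0.60907 − 0.087748) / 0.60907 = 0.52132 / 0.60907 ≈ 0.8559

PN ≈ 0.856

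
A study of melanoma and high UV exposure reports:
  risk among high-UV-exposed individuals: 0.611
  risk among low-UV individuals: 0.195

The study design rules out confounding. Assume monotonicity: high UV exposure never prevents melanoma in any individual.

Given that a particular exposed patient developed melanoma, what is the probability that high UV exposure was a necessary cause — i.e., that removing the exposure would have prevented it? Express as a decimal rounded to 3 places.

PN ≈ 0.681

Let p₁ = 0.611, p₀ = 0.195.
Under exogeneity and monotonicity, PN = (p₁ − p₀) / p₁.
PN = (0.611 − 0.195) / 0.611 = 0.416 / 0.611 ≈ 0.6809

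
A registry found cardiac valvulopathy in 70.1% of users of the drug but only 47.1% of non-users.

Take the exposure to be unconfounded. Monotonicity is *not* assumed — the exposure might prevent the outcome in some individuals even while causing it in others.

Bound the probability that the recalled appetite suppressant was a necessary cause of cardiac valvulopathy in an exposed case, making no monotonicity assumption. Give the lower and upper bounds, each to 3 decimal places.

0.328 ≤ PN ≤ 0.755

p₁ = 0.701, p₀ = 0.471.
Under exogeneity alone the bounds on PN are max{0,(p₁−p₀)/p₁} ≤ PN ≤ min{1,(1−p₀)/p₁}.
  lower = (p₁ − p₀)/p₁ = 0.23 / 0.701 ≈ 0.3281
  upper = min{1, (1 − p₀)/p₁} = 0.529 / 0.701 ≈ 0.7546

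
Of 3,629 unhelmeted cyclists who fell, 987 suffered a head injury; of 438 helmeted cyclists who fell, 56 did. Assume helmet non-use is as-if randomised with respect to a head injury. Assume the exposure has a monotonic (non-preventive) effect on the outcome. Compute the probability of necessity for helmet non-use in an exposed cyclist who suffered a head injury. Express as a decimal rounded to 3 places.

p₁ = P(outcome | exposed) = 987/3629 = 0.27198
p₀ = P(outcome | unexposed) = 56/438 = 0.12785
Under exogeneity and monotonicity, PN = (p₁ − p₀) / p₁.
PN = (0.27198 − 0.12785) / 0.27198 = 0.14412 / 0.27198 ≈ 0.5299

PN ≈ 0.530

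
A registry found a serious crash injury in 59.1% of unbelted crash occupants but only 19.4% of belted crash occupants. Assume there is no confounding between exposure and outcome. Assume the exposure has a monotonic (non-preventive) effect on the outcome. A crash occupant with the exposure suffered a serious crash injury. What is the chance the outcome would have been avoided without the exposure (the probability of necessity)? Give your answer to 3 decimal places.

p₁ = 0.591, p₀ = 0.194.
Under exogeneity and monotonicity, PN = (p₁ − p₀) / p₁.
PN = (0.591 − 0.194) / 0.591 = 0.397 / 0.591 ≈ 0.6717

PN ≈ 0.672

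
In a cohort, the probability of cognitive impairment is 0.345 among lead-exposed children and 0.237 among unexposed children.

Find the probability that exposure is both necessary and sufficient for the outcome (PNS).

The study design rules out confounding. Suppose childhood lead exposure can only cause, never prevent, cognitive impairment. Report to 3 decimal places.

PNS ≈ 0.108

Let p₁ = 0.345, p₀ = 0.237.
Under exogeneity and monotonicity, PNS = p₁ − p₀.
PNS = 0.345 − 0.237 = 0.108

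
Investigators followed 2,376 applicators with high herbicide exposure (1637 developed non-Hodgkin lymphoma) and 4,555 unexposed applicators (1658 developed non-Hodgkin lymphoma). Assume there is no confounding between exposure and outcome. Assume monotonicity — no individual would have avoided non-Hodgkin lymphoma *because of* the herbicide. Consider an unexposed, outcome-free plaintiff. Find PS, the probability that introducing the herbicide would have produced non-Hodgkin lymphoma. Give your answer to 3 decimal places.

p₁ = P(outcome | exposed) = 1637/2376 = 0.68897
p₀ = P(outcome | unexposed) = 1658/4555 = 0.364
Under exogeneity and monotonicity, PS = (p₁ − p₀) / (1 − p₀).
PS = (0.68897 − 0.364) / (1 − 0.364) = 0.32498 / 0.636 ≈ 0.5110

PS ≈ 0.511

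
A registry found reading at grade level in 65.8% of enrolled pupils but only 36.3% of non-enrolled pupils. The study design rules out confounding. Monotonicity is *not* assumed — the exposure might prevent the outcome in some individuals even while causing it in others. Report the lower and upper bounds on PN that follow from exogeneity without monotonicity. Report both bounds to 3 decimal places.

0.448 ≤ PN ≤ 0.968

p₁ = 0.658, p₀ = 0.363.
Under exogeneity alone the bounds on PN are max{0,(p₁−p₀)/p₁} ≤ PN ≤ min{1,(1−p₀)/p₁}.
  lower = (p₁ − p₀)/p₁ = 0.295 / 0.658 ≈ 0.4483
  upper = min{1, (1 − p₀)/p₁} = 0.637 / 0.658 ≈ 0.9681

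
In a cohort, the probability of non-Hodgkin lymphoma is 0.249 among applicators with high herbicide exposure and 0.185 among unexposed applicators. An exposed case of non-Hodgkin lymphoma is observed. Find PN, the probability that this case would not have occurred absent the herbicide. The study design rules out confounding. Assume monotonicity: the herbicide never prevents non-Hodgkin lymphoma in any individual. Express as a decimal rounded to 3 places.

Let p₁ = 0.249, p₀ = 0.185.
Under exogeneity and monotonicity, PN = (p₁ − p₀) / p₁.
PN = (0.249 − 0.185) / 0.249 = 0.064 / 0.249 ≈ 0.2570

PN ≈ 0.257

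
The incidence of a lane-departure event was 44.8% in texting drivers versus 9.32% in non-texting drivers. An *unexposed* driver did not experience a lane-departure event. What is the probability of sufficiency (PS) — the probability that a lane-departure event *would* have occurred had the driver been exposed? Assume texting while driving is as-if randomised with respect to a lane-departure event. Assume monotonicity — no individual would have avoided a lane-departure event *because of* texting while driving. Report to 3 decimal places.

p₁ = 0.448, p₀ = 0.0932.
Under exogeneity and monotonicity, PS = (p₁ − p₀) / (1 − p₀).
PS = (0.448 − 0.0932) / (1 − 0.0932) = 0.3548 / 0.9068 ≈ 0.3913

PS ≈ 0.391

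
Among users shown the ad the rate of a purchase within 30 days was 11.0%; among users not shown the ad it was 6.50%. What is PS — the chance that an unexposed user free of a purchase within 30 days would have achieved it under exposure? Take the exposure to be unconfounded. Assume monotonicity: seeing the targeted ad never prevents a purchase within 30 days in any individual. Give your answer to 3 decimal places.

p₁ = 0.11, p₀ = 0.065.
Under exogeneity and monotonicity, PS = (p₁ − p₀) / (1 − p₀).
PS = (0.11 − 0.065) / (1 − 0.065) = 0.045 / 0.935 ≈ 0.0481

PS ≈ 0.048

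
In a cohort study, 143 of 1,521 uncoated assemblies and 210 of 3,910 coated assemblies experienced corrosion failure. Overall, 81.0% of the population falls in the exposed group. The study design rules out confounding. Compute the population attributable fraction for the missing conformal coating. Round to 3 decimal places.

p₁ = P(outcome | exposed) = 143/1521 = 0.094017
p₀ = P(outcome | unexposed) = 210/3910 = 0.053708
Overall risk P(Y=1) = π·p₁ + (1−π)·p₀ = 0.81×0.094017 + 0.19×0.053708 = 0.086358.
Under exogeneity, PAF = [P(Y=1) − p₀] / P(Y=1).
PAF = (0.086358 − 0.053708) / 0.086358 ≈ 0.3781

PAF ≈ 0.378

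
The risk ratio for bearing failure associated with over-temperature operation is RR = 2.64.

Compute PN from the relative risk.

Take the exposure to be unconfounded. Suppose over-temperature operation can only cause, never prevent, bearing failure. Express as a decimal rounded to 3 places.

PN ≈ 0.621

Under exogeneity and monotonicity, PN = (RR − 1) / RR = 1 − 1/RR.
PN = (2.64 − 1) / 2.64 = 1.64 / 2.64 ≈ 0.6212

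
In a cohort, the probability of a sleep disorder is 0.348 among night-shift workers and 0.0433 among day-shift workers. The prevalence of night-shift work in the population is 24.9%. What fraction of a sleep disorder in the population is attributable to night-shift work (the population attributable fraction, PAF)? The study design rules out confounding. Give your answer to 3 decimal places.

PAF ≈ 0.637

Let p₁ = 0.348, p₀ = 0.0433.
Overall risk P(Y=1) = π·p₁ + (1−π)·p₀ = 0.249×0.348 + 0.751×0.0433 = 0.11917.
Under exogeneity, PAF = [P(Y=1) − p₀] / P(Y=1).
PAF = (0.11917 − 0.0433) / 0.11917 ≈ 0.6367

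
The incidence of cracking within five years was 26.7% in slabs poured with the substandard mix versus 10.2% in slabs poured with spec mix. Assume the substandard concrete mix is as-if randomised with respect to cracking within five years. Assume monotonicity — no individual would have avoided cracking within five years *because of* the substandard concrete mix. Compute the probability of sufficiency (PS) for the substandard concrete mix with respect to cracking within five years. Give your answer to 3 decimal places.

p₁ = 0.267, p₀ = 0.102.
Under exogeneity and monotonicity, PS = (p₁ − p₀) / (1 − p₀).
PS = (0.267 − 0.102) / (1 − 0.102) = 0.165 / 0.898 ≈ 0.1837

PS ≈ 0.184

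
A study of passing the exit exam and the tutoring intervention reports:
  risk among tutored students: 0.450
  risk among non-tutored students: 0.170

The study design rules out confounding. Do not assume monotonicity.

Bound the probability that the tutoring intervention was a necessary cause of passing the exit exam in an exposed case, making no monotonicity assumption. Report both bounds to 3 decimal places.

Let p₁ = 0.45, p₀ = 0.17.
Under exogeneity alone the bounds on PN are max{0,(p₁−p₀)/p₁} ≤ PN ≤ min{1,(1−p₀)/p₁}.
  lower = (p₁ − p₀)/p₁ = 0.28 / 0.45 ≈ 0.6222
  upper = min{1, (1 − p₀)/p₁} = 0.83 / 0.45 ≈ 1.8444 → capped at 1

0.622 ≤ PN ≤ 1.000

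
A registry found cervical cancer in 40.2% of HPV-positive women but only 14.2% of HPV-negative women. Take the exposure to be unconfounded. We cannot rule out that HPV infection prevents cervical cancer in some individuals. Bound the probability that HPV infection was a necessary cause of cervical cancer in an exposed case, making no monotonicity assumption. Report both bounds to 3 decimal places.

0.647 ≤ PN ≤ 1.000

p₁ = 0.402, p₀ = 0.142.
Under exogeneity alone the bounds on PN are max{0,(p₁−p₀)/p₁} ≤ PN ≤ min{1,(1−p₀)/p₁}.
  lower = (p₁ − p₀)/p₁ = 0.26 / 0.402 ≈ 0.6468
  upper = min{1, (1 − p₀)/p₁} = 0.858 / 0.402 ≈ 2.1343 → capped at 1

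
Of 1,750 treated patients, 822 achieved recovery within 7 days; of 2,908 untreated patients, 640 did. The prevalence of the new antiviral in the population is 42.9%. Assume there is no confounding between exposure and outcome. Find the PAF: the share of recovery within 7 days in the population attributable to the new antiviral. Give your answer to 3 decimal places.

p₁ = P(outcome | exposed) = 822/1750 = 0.46971
p₀ = P(outcome | unexposed) = 640/2908 = 0.22008
Overall risk P(Y=1) = π·p₁ + (1−π)·p₀ = 0.429×0.46971 + 0.571×0.22008 = 0.32717.
Under exogeneity, PAF = [P(Y=1) − p₀] / P(Y=1).
PAF = (0.32717 − 0.22008) / 0.32717 ≈ 0.3273

PAF ≈ 0.327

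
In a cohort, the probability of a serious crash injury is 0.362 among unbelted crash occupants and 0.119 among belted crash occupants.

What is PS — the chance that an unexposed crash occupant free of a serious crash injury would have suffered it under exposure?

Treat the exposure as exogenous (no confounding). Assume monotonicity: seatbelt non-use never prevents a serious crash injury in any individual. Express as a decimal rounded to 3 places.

PS ≈ 0.276

Let p₁ = 0.362, p₀ = 0.119.
Under exogeneity and monotonicity, PS = (p₁ − p₀) / (1 − p₀).
PS = (0.362 − 0.119) / (1 − 0.119) = 0.243 / 0.881 ≈ 0.2758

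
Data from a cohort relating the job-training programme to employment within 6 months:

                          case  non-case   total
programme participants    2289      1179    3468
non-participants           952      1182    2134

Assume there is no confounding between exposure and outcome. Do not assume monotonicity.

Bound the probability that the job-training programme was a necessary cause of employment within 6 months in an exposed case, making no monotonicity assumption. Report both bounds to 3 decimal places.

0.324 ≤ PN ≤ 0.839

p₁ = P(outcome | exposed) = 2289/3468 = 0.66003
p₀ = P(outcome | unexposed) = 952/2134 = 0.44611
Under exogeneity alone the bounds on PN are max{0,(p₁−p₀)/p₁} ≤ PN ≤ min{1,(1−p₀)/p₁}.
  lower = (p₁ − p₀)/p₁ = 0.21392 / 0.66003 ≈ 0.3241
  upper = min{1, (1 − p₀)/p₁} = 0.55389 / 0.66003 ≈ 0.8392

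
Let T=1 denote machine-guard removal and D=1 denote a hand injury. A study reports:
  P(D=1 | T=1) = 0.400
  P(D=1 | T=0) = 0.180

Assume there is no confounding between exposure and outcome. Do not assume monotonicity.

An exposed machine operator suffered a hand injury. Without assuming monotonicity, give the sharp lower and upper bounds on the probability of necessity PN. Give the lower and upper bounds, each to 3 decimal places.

Let p₁ = 0.4, p₀ = 0.18.
Under exogeneity alone the bounds on PN are max{0,(p₁−p₀)/p₁} ≤ PN ≤ min{1,(1−p₀)/p₁}.
  lower = (p₁ − p₀)/p₁ = 0.22 / 0.4 ≈ 0.5500
  upper = min{1, (1 − p₀)/p₁} = 0.82 / 0.4 ≈ 2.0500 → capped at 1

0.550 ≤ PN ≤ 1.000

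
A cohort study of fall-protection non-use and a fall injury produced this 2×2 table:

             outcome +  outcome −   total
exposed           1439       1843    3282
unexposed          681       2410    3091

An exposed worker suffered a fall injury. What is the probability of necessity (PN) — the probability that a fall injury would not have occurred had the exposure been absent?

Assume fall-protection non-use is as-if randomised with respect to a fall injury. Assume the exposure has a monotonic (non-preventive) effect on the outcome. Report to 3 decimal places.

PN ≈ 0.498

p₁ = P(outcome | exposed) = 1439/3282 = 0.43845
p₀ = P(outcome | unexposed) = 681/3091 = 0.22032
Under exogeneity and monotonicity, PN = (p₁ − p₀) / p₁.
PN = (0.43845 − 0.22032) / 0.43845 = 0.21814 / 0.43845 ≈ 0.4975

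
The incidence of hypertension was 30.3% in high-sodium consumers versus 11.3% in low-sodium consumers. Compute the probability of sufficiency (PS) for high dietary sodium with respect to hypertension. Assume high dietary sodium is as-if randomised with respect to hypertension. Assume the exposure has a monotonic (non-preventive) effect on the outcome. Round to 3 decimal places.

PS ≈ 0.214

p₁ = 0.303, p₀ = 0.113.
Under exogeneity and monotonicity, PS = (p₁ − p₀) / (1 − p₀).
PS = (0.303 − 0.113) / (1 − 0.113) = 0.19 / 0.887 ≈ 0.2142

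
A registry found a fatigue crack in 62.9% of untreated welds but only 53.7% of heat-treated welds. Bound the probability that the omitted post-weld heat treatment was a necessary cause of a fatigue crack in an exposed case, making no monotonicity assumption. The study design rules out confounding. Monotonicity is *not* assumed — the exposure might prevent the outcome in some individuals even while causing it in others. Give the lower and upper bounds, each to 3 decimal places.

0.146 ≤ PN ≤ 0.736

p₁ = 0.629, p₀ = 0.537.
Under exogeneity alone the bounds on PN are max{0,(p₁−p₀)/p₁} ≤ PN ≤ min{1,(1−p₀)/p₁}.
  lower = (p₁ − p₀)/p₁ = 0.092 / 0.629 ≈ 0.1463
  upper = min{1, (1 − p₀)/p₁} = 0.463 / 0.629 ≈ 0.7361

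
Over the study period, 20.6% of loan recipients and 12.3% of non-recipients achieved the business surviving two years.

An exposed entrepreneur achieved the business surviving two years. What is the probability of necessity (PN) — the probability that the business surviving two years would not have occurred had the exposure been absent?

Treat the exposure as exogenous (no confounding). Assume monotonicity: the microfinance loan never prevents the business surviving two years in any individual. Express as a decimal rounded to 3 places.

p₁ = 0.206, p₀ = 0.123.
Under exogeneity and monotonicity, PN = (p₁ − p₀) / p₁.
PN = (0.206 − 0.123) / 0.206 = 0.083 / 0.206 ≈ 0.4029

PN ≈ 0.403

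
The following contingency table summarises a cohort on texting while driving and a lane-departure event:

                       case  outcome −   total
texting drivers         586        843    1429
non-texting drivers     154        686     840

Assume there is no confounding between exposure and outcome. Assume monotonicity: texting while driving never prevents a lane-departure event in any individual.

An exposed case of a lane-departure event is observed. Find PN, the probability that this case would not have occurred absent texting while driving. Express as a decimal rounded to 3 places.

p₁ = P(outcome | exposed) = 586/1429 = 0.41008
p₀ = P(outcome | unexposed) = 154/840 = 0.18333
Under exogeneity and monotonicity, PN = (p₁ − p₀)/p₁.
PN = (0.41008 − 0.18333) / 0.41008 ≈ 0.5529

PN ≈ 0.553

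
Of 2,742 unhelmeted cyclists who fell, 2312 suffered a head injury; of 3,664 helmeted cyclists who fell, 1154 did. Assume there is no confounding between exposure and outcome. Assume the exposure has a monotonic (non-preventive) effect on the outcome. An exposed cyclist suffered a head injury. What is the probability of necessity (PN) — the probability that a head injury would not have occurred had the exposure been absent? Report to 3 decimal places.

p₁ = P(outcome | exposed) = 2312/2742 = 0.84318
p₀ = P(outcome | unexposed) = 1154/3664 = 0.31496
Under exogeneity and monotonicity, PN = (p₁ − p₀) / p₁.
PN = (0.84318 − 0.31496) / 0.84318 = 0.52822 / 0.84318 ≈ 0.6265

PN ≈ 0.626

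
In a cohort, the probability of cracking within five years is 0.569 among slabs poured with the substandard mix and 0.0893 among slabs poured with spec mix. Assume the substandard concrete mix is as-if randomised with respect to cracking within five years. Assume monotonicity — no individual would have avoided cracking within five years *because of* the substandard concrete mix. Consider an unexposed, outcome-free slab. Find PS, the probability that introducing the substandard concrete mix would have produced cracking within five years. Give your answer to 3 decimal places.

Let p₁ = 0.569, p₀ = 0.0893.
Under exogeneity and monotonicity, PS = (p₁ − p₀) / (1 − p₀).
PS = (0.569 − 0.0893) / (1 − 0.0893) = 0.4797 / 0.9107 ≈ 0.5267

PS ≈ 0.527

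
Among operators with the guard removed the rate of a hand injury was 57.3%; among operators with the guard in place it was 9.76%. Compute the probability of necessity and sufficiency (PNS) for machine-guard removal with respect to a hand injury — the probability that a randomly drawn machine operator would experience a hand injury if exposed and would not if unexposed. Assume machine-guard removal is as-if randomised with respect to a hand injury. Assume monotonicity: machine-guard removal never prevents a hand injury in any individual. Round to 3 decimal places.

p₁ = 0.573, p₀ = 0.0976.
Under exogeneity and monotonicity, PNS = p₁ − p₀.
PNS = 0.573 − 0.0976 = 0.4754

PNS ≈ 0.475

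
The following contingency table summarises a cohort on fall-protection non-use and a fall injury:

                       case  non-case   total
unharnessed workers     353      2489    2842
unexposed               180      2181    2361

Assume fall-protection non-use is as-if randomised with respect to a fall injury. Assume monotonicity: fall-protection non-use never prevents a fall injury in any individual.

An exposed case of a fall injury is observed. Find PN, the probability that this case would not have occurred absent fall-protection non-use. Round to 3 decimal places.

p₁ = P(outcome | exposed) = 353/2842 = 0.12421
p₀ = P(outcome | unexposed) = 180/2361 = 0.076239
Under exogeneity and monotonicity, PN = (p₁ − p₀) / p₁.
PN = (0.12421 − 0.076239) / 0.12421 = 0.047969 / 0.12421 ≈ 0.3862

PN ≈ 0.386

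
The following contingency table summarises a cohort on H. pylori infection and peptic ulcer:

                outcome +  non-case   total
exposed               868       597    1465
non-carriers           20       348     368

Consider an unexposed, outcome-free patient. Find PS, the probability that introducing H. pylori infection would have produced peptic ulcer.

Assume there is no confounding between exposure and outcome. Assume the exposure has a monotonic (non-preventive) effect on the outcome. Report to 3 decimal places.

PS ≈ 0.569

p₁ = P(outcome | exposed) = 868/1465 = 0.59249
p₀ = P(outcome | unexposed) = 20/368 = 0.054348
Under exogeneity and monotonicity, PS = (p₁ − p₀)/(1 − p₀).
PS = (0.59249 − 0.054348) / 0.94565 ≈ 0.5691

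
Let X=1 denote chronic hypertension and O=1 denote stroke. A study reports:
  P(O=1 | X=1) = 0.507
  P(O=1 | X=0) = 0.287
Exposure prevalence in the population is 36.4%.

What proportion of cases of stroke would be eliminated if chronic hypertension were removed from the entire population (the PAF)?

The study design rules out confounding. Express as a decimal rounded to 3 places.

PAF ≈ 0.218

Let p₁ = 0.507, p₀ = 0.287.
Overall risk P(Y=1) = π·p₁ + (1−π)·p₀ = 0.364×0.507 + 0.636×0.287 = 0.36708.
Under exogeneity, PAF = [P(Y=1) − p₀] / P(Y=1).
PAF = (0.36708 − 0.287) / 0.36708 ≈ 0.2182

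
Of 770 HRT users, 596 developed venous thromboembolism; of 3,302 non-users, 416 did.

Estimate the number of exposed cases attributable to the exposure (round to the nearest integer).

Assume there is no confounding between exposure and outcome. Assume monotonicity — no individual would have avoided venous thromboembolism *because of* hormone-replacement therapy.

p₁ = P(outcome | exposed) = 596/770 = 0.77403
p₀ = P(outcome | unexposed) = 416/3302 = 0.12598
PN = (p₁ − p₀)/p₁ = (0.77403 − 0.12598) / 0.77403 ≈ 0.83724.
Attributable cases ≈ PN × (exposed cases) = 0.83724 × 596 ≈ 498.99.

about 499 cases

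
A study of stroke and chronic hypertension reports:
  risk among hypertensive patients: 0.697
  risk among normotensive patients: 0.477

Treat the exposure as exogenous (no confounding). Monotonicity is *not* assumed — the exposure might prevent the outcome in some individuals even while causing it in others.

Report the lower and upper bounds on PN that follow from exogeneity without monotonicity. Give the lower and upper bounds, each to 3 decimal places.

0.316 ≤ PN ≤ 0.750

Let p₁ = 0.697, p₀ = 0.477.
Under exogeneity alone the bounds on PN are max{0,(p₁−p₀)/p₁} ≤ PN ≤ min{1,(1−p₀)/p₁}.
  lower = (p₁ − p₀)/p₁ = 0.22 / 0.697 ≈ 0.3156
  upper = min{1, (1 − p₀)/p₁} = 0.523 / 0.697 ≈ 0.7504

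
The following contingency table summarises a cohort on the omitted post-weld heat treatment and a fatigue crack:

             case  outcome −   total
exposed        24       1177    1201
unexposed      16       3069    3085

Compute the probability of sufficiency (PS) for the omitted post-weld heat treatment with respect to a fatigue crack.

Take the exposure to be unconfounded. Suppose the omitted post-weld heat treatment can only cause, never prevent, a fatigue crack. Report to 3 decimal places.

PS ≈ 0.015

p₁ = P(outcome | exposed) = 24/1201 = 0.019983
p₀ = P(outcome | unexposed) = 16/3085 = 0.0051864
Under exogeneity and monotonicity, PS = (p₁ − p₀) / (1 − p₀).
PS = (0.019983 − 0.0051864) / (1 − 0.0051864) = 0.014797 / 0.99481 ≈ 0.0149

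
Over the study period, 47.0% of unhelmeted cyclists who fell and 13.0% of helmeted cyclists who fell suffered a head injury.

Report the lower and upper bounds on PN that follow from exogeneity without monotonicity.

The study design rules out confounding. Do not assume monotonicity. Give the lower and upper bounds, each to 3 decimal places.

0.723 ≤ PN ≤ 1.000

p₁ = 0.47, p₀ = 0.13.
Under exogeneity alone the bounds on PN are max{0,(p₁−p₀)/p₁} ≤ PN ≤ min{1,(1−p₀)/p₁}.
  lower = (p₁ − p₀)/p₁ = 0.34 / 0.47 ≈ 0.7234
  upper = min{1, (1 − p₀)/p₁} = 0.87 / 0.47 ≈ 1.8511 → capped at 1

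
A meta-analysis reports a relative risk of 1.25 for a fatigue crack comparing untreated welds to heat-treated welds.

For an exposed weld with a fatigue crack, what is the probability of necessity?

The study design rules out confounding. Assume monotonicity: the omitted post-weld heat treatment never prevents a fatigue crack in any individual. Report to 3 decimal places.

PN ≈ 0.200

Under exogeneity and monotonicity, PN = (RR − 1) / RR = 1 − 1/RR.
PN = (1.25 − 1) / 1.25 = 0.25 / 1.25 ≈ 0.2000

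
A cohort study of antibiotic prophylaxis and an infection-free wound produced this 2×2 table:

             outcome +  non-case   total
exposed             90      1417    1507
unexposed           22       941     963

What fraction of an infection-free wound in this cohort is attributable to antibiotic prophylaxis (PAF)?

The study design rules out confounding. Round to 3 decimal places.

PAF ≈ 0.496

p₁ = P(outcome | exposed) = 90/1507 = 0.059721
p₀ = P(outcome | unexposed) = 22/963 = 0.022845
Exposure prevalence π = 1507/2470 = 0.61012; overall risk P(Y=1) = 0.045344.
Under exogeneity, PAF = [P(Y=1) − p₀]/P(Y=1).
PAF = (0.045344 − 0.022845) / 0.045344 ≈ 0.4962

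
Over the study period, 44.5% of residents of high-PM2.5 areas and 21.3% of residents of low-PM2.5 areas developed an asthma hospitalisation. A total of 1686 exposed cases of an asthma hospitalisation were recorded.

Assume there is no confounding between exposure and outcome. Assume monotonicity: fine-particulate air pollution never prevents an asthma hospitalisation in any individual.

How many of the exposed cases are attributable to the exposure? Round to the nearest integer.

p₁ = 0.445, p₀ = 0.213.
PN = (p₁ − p₀)/p₁ = (0.445 − 0.213) / 0.445 ≈ 0.52135.
Attributable cases ≈ PN × (exposed cases) = 0.52135 × 1686 ≈ 878.99.

about 879 cases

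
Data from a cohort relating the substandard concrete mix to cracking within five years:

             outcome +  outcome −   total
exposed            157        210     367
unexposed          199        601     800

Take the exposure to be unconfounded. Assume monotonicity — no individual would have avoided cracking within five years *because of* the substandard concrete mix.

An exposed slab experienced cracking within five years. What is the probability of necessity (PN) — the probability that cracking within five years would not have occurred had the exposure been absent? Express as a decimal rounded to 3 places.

p₁ = P(outcome | exposed) = 157/367 = 0.42779
p₀ = P(outcome | unexposed) = 199/800 = 0.24875
Under exogeneity and monotonicity, PN = (p₁ − p₀) / p₁.
PN = (0.42779 − 0.24875) / 0.42779 = 0.17904 / 0.42779 ≈ 0.4185

PN ≈ 0.419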